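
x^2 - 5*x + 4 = (x - 4)*(x - 1)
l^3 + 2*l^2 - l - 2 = (l - 1)*(l + 1)*(l + 2)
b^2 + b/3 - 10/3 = (b - 5/3)*(b + 2)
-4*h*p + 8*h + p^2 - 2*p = (-4*h + p)*(p - 2)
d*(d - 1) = d^2 - d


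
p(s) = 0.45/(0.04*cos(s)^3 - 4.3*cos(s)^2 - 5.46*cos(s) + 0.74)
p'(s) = 0.45*(0.12*sin(s)*cos(s)^2 - 8.6*sin(s)*cos(s) - 5.46*sin(s))/(0.04*cos(s)^3 - 4.3*cos(s)^2 - 5.46*cos(s) + 0.74)^2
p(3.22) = 0.24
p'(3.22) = -0.03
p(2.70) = 0.21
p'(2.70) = 0.10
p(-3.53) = 0.22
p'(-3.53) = 0.10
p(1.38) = -1.00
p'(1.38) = -15.48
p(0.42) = -0.06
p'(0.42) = -0.04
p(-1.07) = -0.16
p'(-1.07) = 0.46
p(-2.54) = 0.20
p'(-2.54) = -0.08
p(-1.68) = 0.35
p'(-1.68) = 1.23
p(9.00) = 0.21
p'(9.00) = 0.10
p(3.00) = 0.24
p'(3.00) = 0.06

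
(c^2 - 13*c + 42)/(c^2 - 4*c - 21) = (c - 6)/(c + 3)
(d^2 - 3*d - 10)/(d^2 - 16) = (d^2 - 3*d - 10)/(d^2 - 16)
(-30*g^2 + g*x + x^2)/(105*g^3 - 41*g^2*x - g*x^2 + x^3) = (6*g + x)/(-21*g^2 + 4*g*x + x^2)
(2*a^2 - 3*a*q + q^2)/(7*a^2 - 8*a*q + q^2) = (-2*a + q)/(-7*a + q)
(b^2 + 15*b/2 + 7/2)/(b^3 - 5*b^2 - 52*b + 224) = (b + 1/2)/(b^2 - 12*b + 32)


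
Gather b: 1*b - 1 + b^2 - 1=b^2 + b - 2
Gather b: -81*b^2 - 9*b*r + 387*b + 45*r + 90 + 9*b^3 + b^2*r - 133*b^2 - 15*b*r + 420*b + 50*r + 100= 9*b^3 + b^2*(r - 214) + b*(807 - 24*r) + 95*r + 190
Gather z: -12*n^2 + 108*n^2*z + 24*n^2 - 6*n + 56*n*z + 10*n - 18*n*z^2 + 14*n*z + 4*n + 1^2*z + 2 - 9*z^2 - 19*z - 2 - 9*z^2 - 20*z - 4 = 12*n^2 + 8*n + z^2*(-18*n - 18) + z*(108*n^2 + 70*n - 38) - 4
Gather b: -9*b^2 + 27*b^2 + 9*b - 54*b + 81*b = 18*b^2 + 36*b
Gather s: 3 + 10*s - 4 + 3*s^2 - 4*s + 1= 3*s^2 + 6*s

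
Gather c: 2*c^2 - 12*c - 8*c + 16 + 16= 2*c^2 - 20*c + 32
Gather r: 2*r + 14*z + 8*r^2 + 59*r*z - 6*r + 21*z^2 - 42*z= 8*r^2 + r*(59*z - 4) + 21*z^2 - 28*z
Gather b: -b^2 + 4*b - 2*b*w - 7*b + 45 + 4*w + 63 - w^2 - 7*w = -b^2 + b*(-2*w - 3) - w^2 - 3*w + 108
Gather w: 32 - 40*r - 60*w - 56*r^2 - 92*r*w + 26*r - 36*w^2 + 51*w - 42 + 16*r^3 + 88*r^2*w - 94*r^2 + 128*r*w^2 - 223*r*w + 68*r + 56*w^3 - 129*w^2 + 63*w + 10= 16*r^3 - 150*r^2 + 54*r + 56*w^3 + w^2*(128*r - 165) + w*(88*r^2 - 315*r + 54)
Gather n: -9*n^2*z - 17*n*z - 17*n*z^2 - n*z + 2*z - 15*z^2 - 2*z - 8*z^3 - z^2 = -9*n^2*z + n*(-17*z^2 - 18*z) - 8*z^3 - 16*z^2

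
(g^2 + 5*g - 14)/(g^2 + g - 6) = (g + 7)/(g + 3)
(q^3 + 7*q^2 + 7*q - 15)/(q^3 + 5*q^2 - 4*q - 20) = (q^2 + 2*q - 3)/(q^2 - 4)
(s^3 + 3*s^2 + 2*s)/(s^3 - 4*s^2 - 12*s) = (s + 1)/(s - 6)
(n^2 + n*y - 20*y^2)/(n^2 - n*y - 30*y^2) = (-n + 4*y)/(-n + 6*y)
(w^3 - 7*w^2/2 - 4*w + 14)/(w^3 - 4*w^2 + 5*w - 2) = (w^2 - 3*w/2 - 7)/(w^2 - 2*w + 1)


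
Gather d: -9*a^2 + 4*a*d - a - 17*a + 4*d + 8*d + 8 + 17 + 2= -9*a^2 - 18*a + d*(4*a + 12) + 27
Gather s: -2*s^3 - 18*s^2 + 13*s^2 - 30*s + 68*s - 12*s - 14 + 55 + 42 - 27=-2*s^3 - 5*s^2 + 26*s + 56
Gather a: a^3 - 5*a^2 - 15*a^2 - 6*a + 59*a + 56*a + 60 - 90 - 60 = a^3 - 20*a^2 + 109*a - 90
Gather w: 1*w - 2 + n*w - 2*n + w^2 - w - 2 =n*w - 2*n + w^2 - 4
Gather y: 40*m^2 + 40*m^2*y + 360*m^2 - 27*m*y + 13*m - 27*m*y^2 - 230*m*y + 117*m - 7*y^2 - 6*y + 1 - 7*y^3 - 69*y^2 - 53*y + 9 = 400*m^2 + 130*m - 7*y^3 + y^2*(-27*m - 76) + y*(40*m^2 - 257*m - 59) + 10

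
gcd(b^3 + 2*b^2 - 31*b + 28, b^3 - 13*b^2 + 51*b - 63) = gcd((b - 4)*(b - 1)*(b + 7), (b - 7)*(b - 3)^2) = 1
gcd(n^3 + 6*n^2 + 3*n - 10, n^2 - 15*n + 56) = 1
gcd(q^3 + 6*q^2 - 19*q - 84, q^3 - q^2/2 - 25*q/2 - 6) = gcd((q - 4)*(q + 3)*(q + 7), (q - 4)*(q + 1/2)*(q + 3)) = q^2 - q - 12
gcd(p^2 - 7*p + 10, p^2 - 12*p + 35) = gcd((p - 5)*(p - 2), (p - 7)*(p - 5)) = p - 5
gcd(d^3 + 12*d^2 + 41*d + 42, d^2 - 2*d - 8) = d + 2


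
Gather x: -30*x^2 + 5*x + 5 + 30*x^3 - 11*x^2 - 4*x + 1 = 30*x^3 - 41*x^2 + x + 6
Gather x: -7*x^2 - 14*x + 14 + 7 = -7*x^2 - 14*x + 21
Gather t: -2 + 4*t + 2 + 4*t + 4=8*t + 4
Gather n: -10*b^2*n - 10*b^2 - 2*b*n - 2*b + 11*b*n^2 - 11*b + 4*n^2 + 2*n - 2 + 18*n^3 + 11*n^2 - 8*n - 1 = -10*b^2 - 13*b + 18*n^3 + n^2*(11*b + 15) + n*(-10*b^2 - 2*b - 6) - 3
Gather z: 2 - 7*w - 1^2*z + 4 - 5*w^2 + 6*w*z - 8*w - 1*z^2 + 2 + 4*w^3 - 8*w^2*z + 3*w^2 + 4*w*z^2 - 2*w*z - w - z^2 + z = 4*w^3 - 2*w^2 - 16*w + z^2*(4*w - 2) + z*(-8*w^2 + 4*w) + 8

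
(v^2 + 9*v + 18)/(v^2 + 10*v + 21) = (v + 6)/(v + 7)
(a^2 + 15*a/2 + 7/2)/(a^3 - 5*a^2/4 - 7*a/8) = 4*(a + 7)/(a*(4*a - 7))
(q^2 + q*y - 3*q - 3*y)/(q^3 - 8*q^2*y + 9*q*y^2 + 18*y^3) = (q - 3)/(q^2 - 9*q*y + 18*y^2)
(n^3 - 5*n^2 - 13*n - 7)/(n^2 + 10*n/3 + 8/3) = 3*(n^3 - 5*n^2 - 13*n - 7)/(3*n^2 + 10*n + 8)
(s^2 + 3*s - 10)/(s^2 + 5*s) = (s - 2)/s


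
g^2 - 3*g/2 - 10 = (g - 4)*(g + 5/2)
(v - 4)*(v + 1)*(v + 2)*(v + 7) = v^4 + 6*v^3 - 17*v^2 - 78*v - 56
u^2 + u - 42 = (u - 6)*(u + 7)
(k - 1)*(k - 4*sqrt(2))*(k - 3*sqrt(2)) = k^3 - 7*sqrt(2)*k^2 - k^2 + 7*sqrt(2)*k + 24*k - 24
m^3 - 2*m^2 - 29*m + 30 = (m - 6)*(m - 1)*(m + 5)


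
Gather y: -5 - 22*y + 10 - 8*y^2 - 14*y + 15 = -8*y^2 - 36*y + 20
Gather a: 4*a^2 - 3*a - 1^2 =4*a^2 - 3*a - 1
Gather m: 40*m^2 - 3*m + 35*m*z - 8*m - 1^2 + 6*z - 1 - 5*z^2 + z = 40*m^2 + m*(35*z - 11) - 5*z^2 + 7*z - 2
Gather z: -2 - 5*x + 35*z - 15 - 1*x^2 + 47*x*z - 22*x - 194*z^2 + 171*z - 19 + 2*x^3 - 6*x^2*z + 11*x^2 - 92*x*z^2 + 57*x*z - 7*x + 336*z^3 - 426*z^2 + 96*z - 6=2*x^3 + 10*x^2 - 34*x + 336*z^3 + z^2*(-92*x - 620) + z*(-6*x^2 + 104*x + 302) - 42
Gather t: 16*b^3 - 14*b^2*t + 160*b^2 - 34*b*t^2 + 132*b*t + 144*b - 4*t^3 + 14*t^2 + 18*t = 16*b^3 + 160*b^2 + 144*b - 4*t^3 + t^2*(14 - 34*b) + t*(-14*b^2 + 132*b + 18)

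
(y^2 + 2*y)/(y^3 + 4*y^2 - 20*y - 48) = y/(y^2 + 2*y - 24)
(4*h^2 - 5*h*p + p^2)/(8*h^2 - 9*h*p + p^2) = (-4*h + p)/(-8*h + p)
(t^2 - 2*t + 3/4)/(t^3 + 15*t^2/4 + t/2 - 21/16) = 4*(2*t - 3)/(8*t^2 + 34*t + 21)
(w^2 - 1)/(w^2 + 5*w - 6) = (w + 1)/(w + 6)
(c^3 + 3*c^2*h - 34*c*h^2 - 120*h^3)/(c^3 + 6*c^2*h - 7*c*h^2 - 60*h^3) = (c - 6*h)/(c - 3*h)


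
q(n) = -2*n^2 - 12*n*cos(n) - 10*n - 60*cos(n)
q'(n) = 12*n*sin(n) - 4*n + 60*sin(n) - 12*cos(n) - 10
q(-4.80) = 1.71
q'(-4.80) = 10.54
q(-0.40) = -47.16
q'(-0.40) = -40.95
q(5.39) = -190.17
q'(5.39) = -136.22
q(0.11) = -62.07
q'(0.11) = -15.64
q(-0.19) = -54.85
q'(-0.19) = -31.92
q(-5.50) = -1.25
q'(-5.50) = -0.74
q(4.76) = -98.49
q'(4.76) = -146.60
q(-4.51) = 5.60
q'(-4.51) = 16.21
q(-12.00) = -97.12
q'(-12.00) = -17.20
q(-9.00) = -115.73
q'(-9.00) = 56.72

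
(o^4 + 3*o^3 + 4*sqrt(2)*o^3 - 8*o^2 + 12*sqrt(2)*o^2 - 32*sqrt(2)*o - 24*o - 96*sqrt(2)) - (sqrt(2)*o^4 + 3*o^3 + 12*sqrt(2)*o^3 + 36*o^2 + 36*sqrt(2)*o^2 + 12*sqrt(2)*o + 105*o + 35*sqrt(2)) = -sqrt(2)*o^4 + o^4 - 8*sqrt(2)*o^3 - 44*o^2 - 24*sqrt(2)*o^2 - 129*o - 44*sqrt(2)*o - 131*sqrt(2)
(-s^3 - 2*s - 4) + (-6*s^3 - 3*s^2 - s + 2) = -7*s^3 - 3*s^2 - 3*s - 2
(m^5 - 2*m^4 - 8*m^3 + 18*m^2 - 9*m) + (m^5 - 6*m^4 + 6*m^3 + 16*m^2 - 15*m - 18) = 2*m^5 - 8*m^4 - 2*m^3 + 34*m^2 - 24*m - 18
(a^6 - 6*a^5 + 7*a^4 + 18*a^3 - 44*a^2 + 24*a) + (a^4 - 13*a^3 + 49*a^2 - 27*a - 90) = a^6 - 6*a^5 + 8*a^4 + 5*a^3 + 5*a^2 - 3*a - 90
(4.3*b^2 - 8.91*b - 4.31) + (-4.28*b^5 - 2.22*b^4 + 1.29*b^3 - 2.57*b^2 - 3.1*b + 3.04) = -4.28*b^5 - 2.22*b^4 + 1.29*b^3 + 1.73*b^2 - 12.01*b - 1.27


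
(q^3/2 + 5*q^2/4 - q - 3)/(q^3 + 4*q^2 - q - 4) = (q^3/2 + 5*q^2/4 - q - 3)/(q^3 + 4*q^2 - q - 4)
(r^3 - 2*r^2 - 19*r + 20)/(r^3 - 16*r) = (r^2 - 6*r + 5)/(r*(r - 4))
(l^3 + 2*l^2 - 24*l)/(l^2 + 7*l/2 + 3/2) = 2*l*(l^2 + 2*l - 24)/(2*l^2 + 7*l + 3)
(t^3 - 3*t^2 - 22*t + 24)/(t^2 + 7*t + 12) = (t^2 - 7*t + 6)/(t + 3)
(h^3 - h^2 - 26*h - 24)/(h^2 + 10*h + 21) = (h^3 - h^2 - 26*h - 24)/(h^2 + 10*h + 21)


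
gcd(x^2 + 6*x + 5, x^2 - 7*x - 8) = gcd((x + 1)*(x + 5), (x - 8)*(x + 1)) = x + 1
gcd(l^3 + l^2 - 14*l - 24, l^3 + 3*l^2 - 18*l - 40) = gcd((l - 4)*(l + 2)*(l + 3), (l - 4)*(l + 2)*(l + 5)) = l^2 - 2*l - 8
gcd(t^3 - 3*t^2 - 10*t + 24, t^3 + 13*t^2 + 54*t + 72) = t + 3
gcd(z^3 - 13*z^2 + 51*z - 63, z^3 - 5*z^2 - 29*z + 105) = z^2 - 10*z + 21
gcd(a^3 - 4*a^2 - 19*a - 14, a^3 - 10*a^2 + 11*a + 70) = a^2 - 5*a - 14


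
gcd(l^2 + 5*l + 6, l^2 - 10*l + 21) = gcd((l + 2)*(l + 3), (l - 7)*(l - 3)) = 1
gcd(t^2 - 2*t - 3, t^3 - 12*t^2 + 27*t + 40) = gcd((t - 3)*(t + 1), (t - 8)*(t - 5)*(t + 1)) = t + 1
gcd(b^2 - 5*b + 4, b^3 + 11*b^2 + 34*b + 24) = 1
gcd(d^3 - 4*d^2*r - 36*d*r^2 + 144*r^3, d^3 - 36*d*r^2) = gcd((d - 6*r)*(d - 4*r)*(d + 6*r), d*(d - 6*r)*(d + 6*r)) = -d^2 + 36*r^2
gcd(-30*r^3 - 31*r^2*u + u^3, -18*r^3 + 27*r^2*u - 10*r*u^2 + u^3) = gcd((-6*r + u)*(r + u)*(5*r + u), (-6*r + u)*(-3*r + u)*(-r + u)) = 6*r - u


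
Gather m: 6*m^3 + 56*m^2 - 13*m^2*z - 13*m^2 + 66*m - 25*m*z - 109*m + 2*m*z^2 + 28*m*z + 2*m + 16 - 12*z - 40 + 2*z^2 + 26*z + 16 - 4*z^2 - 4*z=6*m^3 + m^2*(43 - 13*z) + m*(2*z^2 + 3*z - 41) - 2*z^2 + 10*z - 8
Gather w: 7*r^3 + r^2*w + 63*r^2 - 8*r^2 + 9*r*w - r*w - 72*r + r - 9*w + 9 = 7*r^3 + 55*r^2 - 71*r + w*(r^2 + 8*r - 9) + 9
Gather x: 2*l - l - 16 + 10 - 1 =l - 7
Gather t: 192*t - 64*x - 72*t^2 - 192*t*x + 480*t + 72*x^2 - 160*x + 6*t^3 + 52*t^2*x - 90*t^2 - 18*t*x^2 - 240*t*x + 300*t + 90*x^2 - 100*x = 6*t^3 + t^2*(52*x - 162) + t*(-18*x^2 - 432*x + 972) + 162*x^2 - 324*x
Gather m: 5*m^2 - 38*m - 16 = 5*m^2 - 38*m - 16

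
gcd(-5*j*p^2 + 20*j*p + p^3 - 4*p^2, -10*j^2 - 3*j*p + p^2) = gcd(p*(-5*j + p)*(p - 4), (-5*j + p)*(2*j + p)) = -5*j + p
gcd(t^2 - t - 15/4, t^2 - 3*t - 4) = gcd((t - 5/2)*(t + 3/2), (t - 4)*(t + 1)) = 1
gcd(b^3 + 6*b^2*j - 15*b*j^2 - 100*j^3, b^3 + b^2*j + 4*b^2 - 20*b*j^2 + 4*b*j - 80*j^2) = b^2 + b*j - 20*j^2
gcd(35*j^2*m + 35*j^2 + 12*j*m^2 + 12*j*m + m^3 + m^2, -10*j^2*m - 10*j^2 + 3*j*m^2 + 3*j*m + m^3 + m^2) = 5*j*m + 5*j + m^2 + m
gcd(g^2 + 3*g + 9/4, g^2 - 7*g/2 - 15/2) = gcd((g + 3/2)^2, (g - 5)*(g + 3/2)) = g + 3/2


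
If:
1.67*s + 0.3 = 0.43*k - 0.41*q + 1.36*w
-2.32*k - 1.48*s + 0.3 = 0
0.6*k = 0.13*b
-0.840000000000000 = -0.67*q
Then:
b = 1.74531297102797 - 2.05946753432787*w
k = 0.378151143722727 - 0.446217965771038*w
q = 1.25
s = 0.699476811208655*w - 0.390074765835626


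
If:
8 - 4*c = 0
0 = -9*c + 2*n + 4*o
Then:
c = 2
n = 9 - 2*o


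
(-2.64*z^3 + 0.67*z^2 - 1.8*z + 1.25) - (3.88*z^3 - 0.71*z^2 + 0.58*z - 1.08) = -6.52*z^3 + 1.38*z^2 - 2.38*z + 2.33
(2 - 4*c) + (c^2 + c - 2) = c^2 - 3*c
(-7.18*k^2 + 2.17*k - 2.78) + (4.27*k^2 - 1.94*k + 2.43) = -2.91*k^2 + 0.23*k - 0.35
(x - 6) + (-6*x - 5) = -5*x - 11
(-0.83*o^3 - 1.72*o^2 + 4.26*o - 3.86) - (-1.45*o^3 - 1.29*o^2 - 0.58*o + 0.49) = 0.62*o^3 - 0.43*o^2 + 4.84*o - 4.35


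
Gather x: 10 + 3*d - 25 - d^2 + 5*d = -d^2 + 8*d - 15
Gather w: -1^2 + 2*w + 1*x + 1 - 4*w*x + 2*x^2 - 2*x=w*(2 - 4*x) + 2*x^2 - x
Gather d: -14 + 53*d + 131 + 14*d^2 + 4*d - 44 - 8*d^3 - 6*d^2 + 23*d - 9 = -8*d^3 + 8*d^2 + 80*d + 64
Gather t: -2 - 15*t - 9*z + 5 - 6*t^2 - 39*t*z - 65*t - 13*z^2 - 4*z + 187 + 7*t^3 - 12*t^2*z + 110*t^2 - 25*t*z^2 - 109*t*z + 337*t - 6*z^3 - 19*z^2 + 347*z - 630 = 7*t^3 + t^2*(104 - 12*z) + t*(-25*z^2 - 148*z + 257) - 6*z^3 - 32*z^2 + 334*z - 440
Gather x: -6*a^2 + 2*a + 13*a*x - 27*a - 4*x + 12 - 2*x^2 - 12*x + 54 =-6*a^2 - 25*a - 2*x^2 + x*(13*a - 16) + 66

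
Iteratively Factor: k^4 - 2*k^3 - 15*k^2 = (k - 5)*(k^3 + 3*k^2) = k*(k - 5)*(k^2 + 3*k) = k*(k - 5)*(k + 3)*(k)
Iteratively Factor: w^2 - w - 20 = (w - 5)*(w + 4)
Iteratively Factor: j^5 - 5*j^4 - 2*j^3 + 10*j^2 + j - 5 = (j - 1)*(j^4 - 4*j^3 - 6*j^2 + 4*j + 5) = (j - 5)*(j - 1)*(j^3 + j^2 - j - 1) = (j - 5)*(j - 1)^2*(j^2 + 2*j + 1) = (j - 5)*(j - 1)^2*(j + 1)*(j + 1)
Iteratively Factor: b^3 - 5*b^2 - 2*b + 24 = (b + 2)*(b^2 - 7*b + 12) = (b - 3)*(b + 2)*(b - 4)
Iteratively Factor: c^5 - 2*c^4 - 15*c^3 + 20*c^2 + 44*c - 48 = (c + 3)*(c^4 - 5*c^3 + 20*c - 16) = (c + 2)*(c + 3)*(c^3 - 7*c^2 + 14*c - 8) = (c - 4)*(c + 2)*(c + 3)*(c^2 - 3*c + 2) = (c - 4)*(c - 2)*(c + 2)*(c + 3)*(c - 1)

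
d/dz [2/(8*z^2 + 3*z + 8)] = 2*(-16*z - 3)/(8*z^2 + 3*z + 8)^2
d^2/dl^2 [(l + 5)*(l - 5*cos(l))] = (5*l + 25)*cos(l) + 10*sin(l) + 2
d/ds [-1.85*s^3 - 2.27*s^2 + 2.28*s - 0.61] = -5.55*s^2 - 4.54*s + 2.28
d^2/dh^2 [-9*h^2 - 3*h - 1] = -18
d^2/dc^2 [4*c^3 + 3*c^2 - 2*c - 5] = 24*c + 6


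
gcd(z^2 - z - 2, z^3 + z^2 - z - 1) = z + 1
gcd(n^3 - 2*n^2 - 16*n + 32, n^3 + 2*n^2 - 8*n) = n^2 + 2*n - 8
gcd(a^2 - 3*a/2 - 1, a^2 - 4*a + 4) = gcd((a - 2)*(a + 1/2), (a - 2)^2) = a - 2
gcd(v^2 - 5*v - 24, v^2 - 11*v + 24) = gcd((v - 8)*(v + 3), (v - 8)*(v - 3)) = v - 8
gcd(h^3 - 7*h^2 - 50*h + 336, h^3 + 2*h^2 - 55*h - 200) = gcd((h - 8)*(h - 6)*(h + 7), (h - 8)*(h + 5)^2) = h - 8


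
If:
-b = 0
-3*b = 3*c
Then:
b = 0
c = 0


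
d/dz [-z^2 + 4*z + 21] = 4 - 2*z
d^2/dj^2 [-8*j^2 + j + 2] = -16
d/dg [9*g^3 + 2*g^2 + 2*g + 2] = 27*g^2 + 4*g + 2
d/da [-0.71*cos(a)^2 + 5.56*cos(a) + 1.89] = (1.42*cos(a) - 5.56)*sin(a)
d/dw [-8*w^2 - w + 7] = -16*w - 1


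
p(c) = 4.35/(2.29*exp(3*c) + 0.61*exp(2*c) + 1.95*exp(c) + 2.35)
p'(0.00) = -0.84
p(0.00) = 0.60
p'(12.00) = 0.00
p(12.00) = 0.00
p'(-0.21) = -0.85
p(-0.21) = 0.78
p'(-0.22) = -0.85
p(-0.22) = 0.79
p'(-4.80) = -0.01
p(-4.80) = 1.84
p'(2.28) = -0.01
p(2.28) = 0.00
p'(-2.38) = -0.13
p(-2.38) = 1.71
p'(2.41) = -0.00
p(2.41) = 0.00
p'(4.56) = -0.00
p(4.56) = 0.00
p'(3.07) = -0.00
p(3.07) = 0.00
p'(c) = 4.35*(-6.87*exp(3*c) - 1.22*exp(2*c) - 1.95*exp(c))/(2.29*exp(3*c) + 0.61*exp(2*c) + 1.95*exp(c) + 2.35)^2 = (-29.8845*exp(2*c) - 5.307*exp(c) - 8.4825)*exp(c)/(2.29*exp(3*c) + 0.61*exp(2*c) + 1.95*exp(c) + 2.35)^2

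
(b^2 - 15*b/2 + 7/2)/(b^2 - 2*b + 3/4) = 2*(b - 7)/(2*b - 3)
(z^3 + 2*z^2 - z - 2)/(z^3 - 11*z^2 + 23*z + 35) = (z^2 + z - 2)/(z^2 - 12*z + 35)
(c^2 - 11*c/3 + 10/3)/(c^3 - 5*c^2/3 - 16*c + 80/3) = (c - 2)/(c^2 - 16)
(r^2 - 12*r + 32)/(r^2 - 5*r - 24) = (r - 4)/(r + 3)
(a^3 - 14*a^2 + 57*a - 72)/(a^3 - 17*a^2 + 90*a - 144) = (a - 3)/(a - 6)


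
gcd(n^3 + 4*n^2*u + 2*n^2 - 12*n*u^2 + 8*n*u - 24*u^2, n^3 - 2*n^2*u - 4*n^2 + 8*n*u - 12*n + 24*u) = -n^2 + 2*n*u - 2*n + 4*u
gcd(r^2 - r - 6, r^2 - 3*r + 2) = 1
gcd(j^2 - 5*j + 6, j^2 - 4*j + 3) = j - 3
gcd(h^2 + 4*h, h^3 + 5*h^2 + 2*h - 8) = h + 4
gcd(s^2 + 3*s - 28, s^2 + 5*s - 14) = s + 7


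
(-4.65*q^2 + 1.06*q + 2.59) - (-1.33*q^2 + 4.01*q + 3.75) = -3.32*q^2 - 2.95*q - 1.16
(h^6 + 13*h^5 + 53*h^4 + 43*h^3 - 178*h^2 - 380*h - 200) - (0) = h^6 + 13*h^5 + 53*h^4 + 43*h^3 - 178*h^2 - 380*h - 200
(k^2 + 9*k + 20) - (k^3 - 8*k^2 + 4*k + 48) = -k^3 + 9*k^2 + 5*k - 28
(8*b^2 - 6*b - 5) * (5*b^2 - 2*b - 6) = 40*b^4 - 46*b^3 - 61*b^2 + 46*b + 30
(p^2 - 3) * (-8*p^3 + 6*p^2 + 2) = -8*p^5 + 6*p^4 + 24*p^3 - 16*p^2 - 6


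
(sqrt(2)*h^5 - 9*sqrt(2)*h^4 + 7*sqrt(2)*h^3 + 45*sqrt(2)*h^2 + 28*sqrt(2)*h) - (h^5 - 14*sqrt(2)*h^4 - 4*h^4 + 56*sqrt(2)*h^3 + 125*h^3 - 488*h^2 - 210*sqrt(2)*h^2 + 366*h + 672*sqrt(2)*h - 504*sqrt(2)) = -h^5 + sqrt(2)*h^5 + 4*h^4 + 5*sqrt(2)*h^4 - 125*h^3 - 49*sqrt(2)*h^3 + 255*sqrt(2)*h^2 + 488*h^2 - 644*sqrt(2)*h - 366*h + 504*sqrt(2)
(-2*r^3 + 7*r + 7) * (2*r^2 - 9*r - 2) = -4*r^5 + 18*r^4 + 18*r^3 - 49*r^2 - 77*r - 14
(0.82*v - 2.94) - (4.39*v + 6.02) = -3.57*v - 8.96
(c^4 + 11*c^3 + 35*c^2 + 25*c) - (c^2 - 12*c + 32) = c^4 + 11*c^3 + 34*c^2 + 37*c - 32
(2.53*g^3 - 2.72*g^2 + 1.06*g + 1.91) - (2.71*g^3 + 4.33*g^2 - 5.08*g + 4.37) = -0.18*g^3 - 7.05*g^2 + 6.14*g - 2.46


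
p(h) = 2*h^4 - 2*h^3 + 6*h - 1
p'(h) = 8*h^3 - 6*h^2 + 6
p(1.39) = 9.43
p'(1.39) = 15.89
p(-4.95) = 1412.62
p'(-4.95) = -1111.31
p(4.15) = 474.18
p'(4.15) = 474.45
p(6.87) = 3846.83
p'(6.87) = 2316.76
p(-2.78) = 144.75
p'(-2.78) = -212.25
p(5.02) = 1046.23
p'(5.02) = 866.85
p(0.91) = 4.32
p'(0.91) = 7.06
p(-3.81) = 508.19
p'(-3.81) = -523.55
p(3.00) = 125.00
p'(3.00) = 168.00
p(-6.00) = 2987.00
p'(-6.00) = -1938.00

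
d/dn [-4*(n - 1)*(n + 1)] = -8*n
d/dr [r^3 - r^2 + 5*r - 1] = 3*r^2 - 2*r + 5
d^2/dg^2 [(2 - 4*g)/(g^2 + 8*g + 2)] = 4*(-4*(g + 4)^2*(2*g - 1) + 3*(2*g + 5)*(g^2 + 8*g + 2))/(g^2 + 8*g + 2)^3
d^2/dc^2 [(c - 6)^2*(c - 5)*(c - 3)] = 12*c^2 - 120*c + 294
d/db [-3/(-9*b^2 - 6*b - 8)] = 18*(-3*b - 1)/(9*b^2 + 6*b + 8)^2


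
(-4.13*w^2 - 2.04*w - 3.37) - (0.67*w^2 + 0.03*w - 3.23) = -4.8*w^2 - 2.07*w - 0.14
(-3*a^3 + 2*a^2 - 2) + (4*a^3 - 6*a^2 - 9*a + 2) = a^3 - 4*a^2 - 9*a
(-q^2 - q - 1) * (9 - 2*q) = 2*q^3 - 7*q^2 - 7*q - 9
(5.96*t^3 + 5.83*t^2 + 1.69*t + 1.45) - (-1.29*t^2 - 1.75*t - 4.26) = 5.96*t^3 + 7.12*t^2 + 3.44*t + 5.71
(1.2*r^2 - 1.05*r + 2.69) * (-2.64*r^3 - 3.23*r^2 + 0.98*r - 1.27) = -3.168*r^5 - 1.104*r^4 - 2.5341*r^3 - 11.2417*r^2 + 3.9697*r - 3.4163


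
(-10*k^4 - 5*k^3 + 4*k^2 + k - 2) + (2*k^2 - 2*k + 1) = -10*k^4 - 5*k^3 + 6*k^2 - k - 1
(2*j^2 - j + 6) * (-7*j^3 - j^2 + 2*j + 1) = -14*j^5 + 5*j^4 - 37*j^3 - 6*j^2 + 11*j + 6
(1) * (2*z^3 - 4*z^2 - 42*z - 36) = 2*z^3 - 4*z^2 - 42*z - 36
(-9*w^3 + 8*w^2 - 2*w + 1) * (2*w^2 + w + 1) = -18*w^5 + 7*w^4 - 5*w^3 + 8*w^2 - w + 1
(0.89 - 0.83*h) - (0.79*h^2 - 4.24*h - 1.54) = -0.79*h^2 + 3.41*h + 2.43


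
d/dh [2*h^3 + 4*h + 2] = 6*h^2 + 4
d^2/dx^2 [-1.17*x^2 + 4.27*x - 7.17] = -2.34000000000000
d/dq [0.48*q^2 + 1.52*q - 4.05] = 0.96*q + 1.52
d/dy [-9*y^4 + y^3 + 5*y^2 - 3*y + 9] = -36*y^3 + 3*y^2 + 10*y - 3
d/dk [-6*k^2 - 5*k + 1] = -12*k - 5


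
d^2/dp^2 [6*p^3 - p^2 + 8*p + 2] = 36*p - 2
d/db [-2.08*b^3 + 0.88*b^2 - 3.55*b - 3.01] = -6.24*b^2 + 1.76*b - 3.55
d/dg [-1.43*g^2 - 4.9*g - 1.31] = -2.86*g - 4.9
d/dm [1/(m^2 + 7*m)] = (-2*m - 7)/(m^2*(m + 7)^2)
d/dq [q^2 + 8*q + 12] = 2*q + 8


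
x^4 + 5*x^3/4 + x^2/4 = x^2*(x + 1/4)*(x + 1)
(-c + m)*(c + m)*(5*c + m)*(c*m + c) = -5*c^4*m - 5*c^4 - c^3*m^2 - c^3*m + 5*c^2*m^3 + 5*c^2*m^2 + c*m^4 + c*m^3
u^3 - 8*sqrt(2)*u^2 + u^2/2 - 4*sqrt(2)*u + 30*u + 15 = (u + 1/2)*(u - 5*sqrt(2))*(u - 3*sqrt(2))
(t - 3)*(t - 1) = t^2 - 4*t + 3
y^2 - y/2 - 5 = (y - 5/2)*(y + 2)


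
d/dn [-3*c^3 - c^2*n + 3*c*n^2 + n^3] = -c^2 + 6*c*n + 3*n^2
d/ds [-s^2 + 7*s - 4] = 7 - 2*s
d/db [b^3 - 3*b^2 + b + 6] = 3*b^2 - 6*b + 1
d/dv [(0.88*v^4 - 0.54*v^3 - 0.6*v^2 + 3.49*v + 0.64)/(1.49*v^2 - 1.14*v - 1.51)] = (2.6224*v^5 - 3.8142*v^4 - 4.084*v^3 - 2.0699*v^2 - 0.0952000000000002*v - 4.5403)/(2.2201*v^4 - 3.3972*v^3 - 3.2002*v^2 + 3.4428*v + 2.2801)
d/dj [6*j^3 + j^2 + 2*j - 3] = 18*j^2 + 2*j + 2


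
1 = 1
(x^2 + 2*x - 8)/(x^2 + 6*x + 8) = (x - 2)/(x + 2)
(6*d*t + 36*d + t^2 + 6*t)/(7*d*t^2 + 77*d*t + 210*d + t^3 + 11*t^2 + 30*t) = (6*d + t)/(7*d*t + 35*d + t^2 + 5*t)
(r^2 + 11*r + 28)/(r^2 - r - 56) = (r + 4)/(r - 8)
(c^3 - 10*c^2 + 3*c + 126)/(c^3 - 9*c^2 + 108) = (c - 7)/(c - 6)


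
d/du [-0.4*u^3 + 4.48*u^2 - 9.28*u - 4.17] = -1.2*u^2 + 8.96*u - 9.28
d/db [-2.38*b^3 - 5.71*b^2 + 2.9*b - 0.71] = -7.14*b^2 - 11.42*b + 2.9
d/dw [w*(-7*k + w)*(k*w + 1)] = -14*k^2*w + 3*k*w^2 - 7*k + 2*w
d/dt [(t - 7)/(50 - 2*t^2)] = (-t^2 + 2*t*(t - 7) + 25)/(2*(t^2 - 25)^2)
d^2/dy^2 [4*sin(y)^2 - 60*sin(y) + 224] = 60*sin(y) + 8*cos(2*y)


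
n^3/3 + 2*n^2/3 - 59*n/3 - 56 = (n/3 + 1)*(n - 8)*(n + 7)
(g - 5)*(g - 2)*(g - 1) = g^3 - 8*g^2 + 17*g - 10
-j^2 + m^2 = (-j + m)*(j + m)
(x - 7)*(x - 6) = x^2 - 13*x + 42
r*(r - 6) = r^2 - 6*r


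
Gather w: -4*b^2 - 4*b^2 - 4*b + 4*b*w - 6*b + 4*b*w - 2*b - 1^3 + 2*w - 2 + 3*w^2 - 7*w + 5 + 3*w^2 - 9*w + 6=-8*b^2 - 12*b + 6*w^2 + w*(8*b - 14) + 8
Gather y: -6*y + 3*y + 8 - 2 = 6 - 3*y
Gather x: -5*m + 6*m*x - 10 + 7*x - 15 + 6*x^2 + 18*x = -5*m + 6*x^2 + x*(6*m + 25) - 25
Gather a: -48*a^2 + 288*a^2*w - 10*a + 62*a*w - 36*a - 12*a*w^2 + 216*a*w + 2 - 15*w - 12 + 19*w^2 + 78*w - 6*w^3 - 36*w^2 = a^2*(288*w - 48) + a*(-12*w^2 + 278*w - 46) - 6*w^3 - 17*w^2 + 63*w - 10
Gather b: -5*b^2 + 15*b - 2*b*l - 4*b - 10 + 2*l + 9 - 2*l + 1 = -5*b^2 + b*(11 - 2*l)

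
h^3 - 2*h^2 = h^2*(h - 2)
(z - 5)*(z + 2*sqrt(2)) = z^2 - 5*z + 2*sqrt(2)*z - 10*sqrt(2)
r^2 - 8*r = r*(r - 8)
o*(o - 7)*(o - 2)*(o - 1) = o^4 - 10*o^3 + 23*o^2 - 14*o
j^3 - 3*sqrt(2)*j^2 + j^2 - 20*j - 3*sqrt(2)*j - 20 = (j + 1)*(j - 5*sqrt(2))*(j + 2*sqrt(2))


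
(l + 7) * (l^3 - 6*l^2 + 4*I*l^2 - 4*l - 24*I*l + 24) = l^4 + l^3 + 4*I*l^3 - 46*l^2 + 4*I*l^2 - 4*l - 168*I*l + 168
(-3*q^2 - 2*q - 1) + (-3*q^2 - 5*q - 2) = -6*q^2 - 7*q - 3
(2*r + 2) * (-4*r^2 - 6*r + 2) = -8*r^3 - 20*r^2 - 8*r + 4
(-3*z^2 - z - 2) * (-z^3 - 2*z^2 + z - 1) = 3*z^5 + 7*z^4 + z^3 + 6*z^2 - z + 2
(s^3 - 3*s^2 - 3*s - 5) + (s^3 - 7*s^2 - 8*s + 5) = 2*s^3 - 10*s^2 - 11*s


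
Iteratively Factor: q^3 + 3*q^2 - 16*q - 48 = (q + 4)*(q^2 - q - 12) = (q - 4)*(q + 4)*(q + 3)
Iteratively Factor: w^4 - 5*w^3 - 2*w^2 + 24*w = (w - 4)*(w^3 - w^2 - 6*w) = (w - 4)*(w - 3)*(w^2 + 2*w) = w*(w - 4)*(w - 3)*(w + 2)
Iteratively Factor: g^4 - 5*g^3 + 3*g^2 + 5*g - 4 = (g - 1)*(g^3 - 4*g^2 - g + 4) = (g - 1)^2*(g^2 - 3*g - 4) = (g - 1)^2*(g + 1)*(g - 4)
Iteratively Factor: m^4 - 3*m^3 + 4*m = (m - 2)*(m^3 - m^2 - 2*m) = (m - 2)^2*(m^2 + m) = m*(m - 2)^2*(m + 1)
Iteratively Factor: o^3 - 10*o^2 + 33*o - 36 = (o - 3)*(o^2 - 7*o + 12) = (o - 4)*(o - 3)*(o - 3)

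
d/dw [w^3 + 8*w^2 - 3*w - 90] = 3*w^2 + 16*w - 3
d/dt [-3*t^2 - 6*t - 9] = -6*t - 6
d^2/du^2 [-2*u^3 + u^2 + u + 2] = 2 - 12*u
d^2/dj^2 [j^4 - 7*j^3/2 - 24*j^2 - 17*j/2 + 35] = 12*j^2 - 21*j - 48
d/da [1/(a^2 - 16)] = -2*a/(a^2 - 16)^2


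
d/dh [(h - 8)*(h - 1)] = 2*h - 9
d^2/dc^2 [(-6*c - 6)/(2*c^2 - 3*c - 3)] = 12*((c + 1)*(4*c - 3)^2 + (6*c - 1)*(-2*c^2 + 3*c + 3))/(-2*c^2 + 3*c + 3)^3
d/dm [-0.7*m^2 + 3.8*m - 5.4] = 3.8 - 1.4*m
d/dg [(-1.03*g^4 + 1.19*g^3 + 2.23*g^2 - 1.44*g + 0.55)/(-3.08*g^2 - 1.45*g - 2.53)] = (6.3448*g^5 + 0.815300000000001*g^4 + 6.9726*g^3 - 16.7008*g^2 - 7.8958*g + 4.4407)/(9.4864*g^4 + 8.932*g^3 + 17.6873*g^2 + 7.337*g + 6.4009)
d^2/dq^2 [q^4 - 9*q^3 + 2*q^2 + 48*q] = 12*q^2 - 54*q + 4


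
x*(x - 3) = x^2 - 3*x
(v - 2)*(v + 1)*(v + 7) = v^3 + 6*v^2 - 9*v - 14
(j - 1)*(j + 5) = j^2 + 4*j - 5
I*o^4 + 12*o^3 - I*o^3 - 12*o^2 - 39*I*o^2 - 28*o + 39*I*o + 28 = (o - 7*I)*(o - 4*I)*(o - I)*(I*o - I)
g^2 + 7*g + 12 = (g + 3)*(g + 4)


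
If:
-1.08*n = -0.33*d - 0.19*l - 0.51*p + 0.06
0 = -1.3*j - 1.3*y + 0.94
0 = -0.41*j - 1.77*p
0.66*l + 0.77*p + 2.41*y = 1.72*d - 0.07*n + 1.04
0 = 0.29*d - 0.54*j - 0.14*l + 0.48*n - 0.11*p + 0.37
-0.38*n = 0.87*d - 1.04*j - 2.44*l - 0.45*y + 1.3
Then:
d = -0.18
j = 0.44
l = 0.21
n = -0.12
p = -0.10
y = 0.28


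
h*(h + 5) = h^2 + 5*h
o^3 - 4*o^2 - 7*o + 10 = (o - 5)*(o - 1)*(o + 2)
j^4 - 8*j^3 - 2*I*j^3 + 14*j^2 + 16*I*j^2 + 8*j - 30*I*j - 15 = (j - 5)*(j - 3)*(j - I)^2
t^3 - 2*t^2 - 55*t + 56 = (t - 8)*(t - 1)*(t + 7)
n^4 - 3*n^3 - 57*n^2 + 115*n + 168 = (n - 8)*(n - 3)*(n + 1)*(n + 7)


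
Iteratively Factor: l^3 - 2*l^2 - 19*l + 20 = (l - 1)*(l^2 - l - 20) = (l - 5)*(l - 1)*(l + 4)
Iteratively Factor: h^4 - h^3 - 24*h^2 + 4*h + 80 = (h + 2)*(h^3 - 3*h^2 - 18*h + 40) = (h + 2)*(h + 4)*(h^2 - 7*h + 10) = (h - 5)*(h + 2)*(h + 4)*(h - 2)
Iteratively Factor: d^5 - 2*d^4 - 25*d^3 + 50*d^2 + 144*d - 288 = (d + 3)*(d^4 - 5*d^3 - 10*d^2 + 80*d - 96) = (d + 3)*(d + 4)*(d^3 - 9*d^2 + 26*d - 24) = (d - 2)*(d + 3)*(d + 4)*(d^2 - 7*d + 12) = (d - 4)*(d - 2)*(d + 3)*(d + 4)*(d - 3)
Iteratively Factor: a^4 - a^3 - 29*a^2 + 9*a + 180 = (a + 4)*(a^3 - 5*a^2 - 9*a + 45) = (a - 3)*(a + 4)*(a^2 - 2*a - 15) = (a - 3)*(a + 3)*(a + 4)*(a - 5)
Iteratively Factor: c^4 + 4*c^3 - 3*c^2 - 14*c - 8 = (c + 1)*(c^3 + 3*c^2 - 6*c - 8) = (c - 2)*(c + 1)*(c^2 + 5*c + 4) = (c - 2)*(c + 1)*(c + 4)*(c + 1)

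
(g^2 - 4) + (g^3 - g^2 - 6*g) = g^3 - 6*g - 4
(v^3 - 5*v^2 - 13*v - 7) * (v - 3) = v^4 - 8*v^3 + 2*v^2 + 32*v + 21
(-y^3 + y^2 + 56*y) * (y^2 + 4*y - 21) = -y^5 - 3*y^4 + 81*y^3 + 203*y^2 - 1176*y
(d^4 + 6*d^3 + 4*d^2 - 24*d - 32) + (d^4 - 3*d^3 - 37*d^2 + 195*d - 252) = 2*d^4 + 3*d^3 - 33*d^2 + 171*d - 284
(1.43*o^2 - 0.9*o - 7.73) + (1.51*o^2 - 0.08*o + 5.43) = 2.94*o^2 - 0.98*o - 2.3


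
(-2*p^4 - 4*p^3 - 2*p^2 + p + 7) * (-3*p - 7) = 6*p^5 + 26*p^4 + 34*p^3 + 11*p^2 - 28*p - 49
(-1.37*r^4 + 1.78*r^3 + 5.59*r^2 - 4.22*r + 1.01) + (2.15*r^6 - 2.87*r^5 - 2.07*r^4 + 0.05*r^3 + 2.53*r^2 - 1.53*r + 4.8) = 2.15*r^6 - 2.87*r^5 - 3.44*r^4 + 1.83*r^3 + 8.12*r^2 - 5.75*r + 5.81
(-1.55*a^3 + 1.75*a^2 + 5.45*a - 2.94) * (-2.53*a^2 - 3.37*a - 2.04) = 3.9215*a^5 + 0.796000000000001*a^4 - 16.524*a^3 - 14.4983*a^2 - 1.2102*a + 5.9976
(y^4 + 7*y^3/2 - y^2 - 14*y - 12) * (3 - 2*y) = -2*y^5 - 4*y^4 + 25*y^3/2 + 25*y^2 - 18*y - 36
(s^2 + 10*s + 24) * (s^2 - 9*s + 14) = s^4 + s^3 - 52*s^2 - 76*s + 336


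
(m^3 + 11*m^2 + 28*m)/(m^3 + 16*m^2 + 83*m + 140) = m/(m + 5)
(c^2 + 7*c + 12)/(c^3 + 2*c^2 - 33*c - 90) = (c + 4)/(c^2 - c - 30)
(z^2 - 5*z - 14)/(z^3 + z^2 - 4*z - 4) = (z - 7)/(z^2 - z - 2)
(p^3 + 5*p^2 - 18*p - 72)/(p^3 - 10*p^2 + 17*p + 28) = (p^2 + 9*p + 18)/(p^2 - 6*p - 7)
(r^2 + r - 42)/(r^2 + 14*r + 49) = (r - 6)/(r + 7)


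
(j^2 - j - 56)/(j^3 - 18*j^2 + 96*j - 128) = (j + 7)/(j^2 - 10*j + 16)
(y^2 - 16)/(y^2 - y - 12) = (y + 4)/(y + 3)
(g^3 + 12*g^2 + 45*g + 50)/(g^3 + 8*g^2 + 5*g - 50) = (g + 2)/(g - 2)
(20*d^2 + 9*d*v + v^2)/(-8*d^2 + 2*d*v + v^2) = (5*d + v)/(-2*d + v)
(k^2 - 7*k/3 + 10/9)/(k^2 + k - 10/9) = (3*k - 5)/(3*k + 5)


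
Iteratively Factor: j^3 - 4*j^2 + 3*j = (j - 1)*(j^2 - 3*j) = (j - 3)*(j - 1)*(j)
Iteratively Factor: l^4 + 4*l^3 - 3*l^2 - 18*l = (l + 3)*(l^3 + l^2 - 6*l) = (l - 2)*(l + 3)*(l^2 + 3*l) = l*(l - 2)*(l + 3)*(l + 3)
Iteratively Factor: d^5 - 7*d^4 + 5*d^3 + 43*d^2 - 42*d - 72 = (d + 2)*(d^4 - 9*d^3 + 23*d^2 - 3*d - 36) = (d - 3)*(d + 2)*(d^3 - 6*d^2 + 5*d + 12) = (d - 3)^2*(d + 2)*(d^2 - 3*d - 4) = (d - 3)^2*(d + 1)*(d + 2)*(d - 4)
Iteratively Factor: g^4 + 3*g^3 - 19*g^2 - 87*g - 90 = (g + 2)*(g^3 + g^2 - 21*g - 45) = (g - 5)*(g + 2)*(g^2 + 6*g + 9) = (g - 5)*(g + 2)*(g + 3)*(g + 3)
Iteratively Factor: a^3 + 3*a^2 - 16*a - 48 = (a + 3)*(a^2 - 16) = (a - 4)*(a + 3)*(a + 4)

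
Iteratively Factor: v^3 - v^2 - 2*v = (v + 1)*(v^2 - 2*v) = v*(v + 1)*(v - 2)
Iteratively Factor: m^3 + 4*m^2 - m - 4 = (m + 1)*(m^2 + 3*m - 4) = (m - 1)*(m + 1)*(m + 4)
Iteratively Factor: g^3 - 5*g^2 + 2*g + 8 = (g - 2)*(g^2 - 3*g - 4) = (g - 4)*(g - 2)*(g + 1)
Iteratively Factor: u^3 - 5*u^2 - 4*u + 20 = (u + 2)*(u^2 - 7*u + 10) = (u - 2)*(u + 2)*(u - 5)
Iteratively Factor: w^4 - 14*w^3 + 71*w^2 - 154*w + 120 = (w - 5)*(w^3 - 9*w^2 + 26*w - 24) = (w - 5)*(w - 2)*(w^2 - 7*w + 12) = (w - 5)*(w - 4)*(w - 2)*(w - 3)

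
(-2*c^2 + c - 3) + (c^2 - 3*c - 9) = -c^2 - 2*c - 12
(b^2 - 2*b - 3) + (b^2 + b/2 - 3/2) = 2*b^2 - 3*b/2 - 9/2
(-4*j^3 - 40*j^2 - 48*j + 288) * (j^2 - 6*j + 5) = -4*j^5 - 16*j^4 + 172*j^3 + 376*j^2 - 1968*j + 1440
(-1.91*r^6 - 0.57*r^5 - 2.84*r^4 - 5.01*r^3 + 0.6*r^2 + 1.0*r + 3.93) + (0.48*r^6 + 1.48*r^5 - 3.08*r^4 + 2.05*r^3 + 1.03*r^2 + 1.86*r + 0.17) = -1.43*r^6 + 0.91*r^5 - 5.92*r^4 - 2.96*r^3 + 1.63*r^2 + 2.86*r + 4.1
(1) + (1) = 2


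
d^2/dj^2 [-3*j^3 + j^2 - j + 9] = 2 - 18*j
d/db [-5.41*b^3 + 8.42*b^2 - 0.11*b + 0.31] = -16.23*b^2 + 16.84*b - 0.11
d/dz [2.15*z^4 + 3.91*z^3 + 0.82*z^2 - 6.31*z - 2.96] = 8.6*z^3 + 11.73*z^2 + 1.64*z - 6.31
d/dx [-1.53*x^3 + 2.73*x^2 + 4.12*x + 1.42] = -4.59*x^2 + 5.46*x + 4.12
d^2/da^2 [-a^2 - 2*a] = -2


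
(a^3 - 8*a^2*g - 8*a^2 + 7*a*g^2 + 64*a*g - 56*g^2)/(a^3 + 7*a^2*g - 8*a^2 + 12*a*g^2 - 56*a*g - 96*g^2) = (a^2 - 8*a*g + 7*g^2)/(a^2 + 7*a*g + 12*g^2)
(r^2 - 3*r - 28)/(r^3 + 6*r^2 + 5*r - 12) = (r - 7)/(r^2 + 2*r - 3)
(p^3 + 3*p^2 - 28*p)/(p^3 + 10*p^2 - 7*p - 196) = p/(p + 7)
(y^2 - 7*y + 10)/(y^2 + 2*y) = (y^2 - 7*y + 10)/(y*(y + 2))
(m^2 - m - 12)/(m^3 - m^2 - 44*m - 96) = (m - 4)/(m^2 - 4*m - 32)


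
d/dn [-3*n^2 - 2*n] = -6*n - 2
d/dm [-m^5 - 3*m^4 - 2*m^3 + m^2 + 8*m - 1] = -5*m^4 - 12*m^3 - 6*m^2 + 2*m + 8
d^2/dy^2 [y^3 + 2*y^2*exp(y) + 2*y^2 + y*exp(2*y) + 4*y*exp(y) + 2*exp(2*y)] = 2*y^2*exp(y) + 4*y*exp(2*y) + 12*y*exp(y) + 6*y + 12*exp(2*y) + 12*exp(y) + 4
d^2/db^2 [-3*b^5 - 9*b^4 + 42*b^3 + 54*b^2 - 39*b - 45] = -60*b^3 - 108*b^2 + 252*b + 108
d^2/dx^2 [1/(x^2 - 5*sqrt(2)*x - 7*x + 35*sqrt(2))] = 2*(-x^2 + 7*x + 5*sqrt(2)*x + (-2*x + 7 + 5*sqrt(2))^2 - 35*sqrt(2))/(x^2 - 5*sqrt(2)*x - 7*x + 35*sqrt(2))^3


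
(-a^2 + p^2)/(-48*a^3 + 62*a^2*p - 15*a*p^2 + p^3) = (a + p)/(48*a^2 - 14*a*p + p^2)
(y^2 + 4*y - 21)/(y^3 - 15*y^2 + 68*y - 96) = (y + 7)/(y^2 - 12*y + 32)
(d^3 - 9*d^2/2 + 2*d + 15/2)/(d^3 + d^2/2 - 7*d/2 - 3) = (2*d^2 - 11*d + 15)/(2*d^2 - d - 6)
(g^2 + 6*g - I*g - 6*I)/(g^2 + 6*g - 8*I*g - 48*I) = (g - I)/(g - 8*I)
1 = 1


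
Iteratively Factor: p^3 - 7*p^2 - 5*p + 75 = (p + 3)*(p^2 - 10*p + 25) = (p - 5)*(p + 3)*(p - 5)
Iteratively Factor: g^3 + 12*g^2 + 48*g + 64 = (g + 4)*(g^2 + 8*g + 16) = (g + 4)^2*(g + 4)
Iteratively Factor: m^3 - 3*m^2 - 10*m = (m - 5)*(m^2 + 2*m) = (m - 5)*(m + 2)*(m)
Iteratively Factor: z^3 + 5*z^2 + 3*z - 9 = (z - 1)*(z^2 + 6*z + 9) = (z - 1)*(z + 3)*(z + 3)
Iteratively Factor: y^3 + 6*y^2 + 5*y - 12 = (y + 4)*(y^2 + 2*y - 3) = (y + 3)*(y + 4)*(y - 1)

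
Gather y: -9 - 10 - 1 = -20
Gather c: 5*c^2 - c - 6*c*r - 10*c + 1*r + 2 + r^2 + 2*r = 5*c^2 + c*(-6*r - 11) + r^2 + 3*r + 2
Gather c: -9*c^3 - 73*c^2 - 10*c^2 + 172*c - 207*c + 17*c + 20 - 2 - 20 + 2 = -9*c^3 - 83*c^2 - 18*c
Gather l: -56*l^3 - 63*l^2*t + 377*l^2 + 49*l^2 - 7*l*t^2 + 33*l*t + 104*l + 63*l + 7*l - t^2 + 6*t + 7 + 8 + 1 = -56*l^3 + l^2*(426 - 63*t) + l*(-7*t^2 + 33*t + 174) - t^2 + 6*t + 16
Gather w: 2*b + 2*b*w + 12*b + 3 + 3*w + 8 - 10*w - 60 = 14*b + w*(2*b - 7) - 49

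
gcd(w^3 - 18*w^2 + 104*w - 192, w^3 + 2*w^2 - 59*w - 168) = w - 8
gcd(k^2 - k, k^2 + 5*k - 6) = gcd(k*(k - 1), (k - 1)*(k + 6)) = k - 1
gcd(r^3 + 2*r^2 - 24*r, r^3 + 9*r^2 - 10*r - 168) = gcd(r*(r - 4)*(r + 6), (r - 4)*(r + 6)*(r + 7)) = r^2 + 2*r - 24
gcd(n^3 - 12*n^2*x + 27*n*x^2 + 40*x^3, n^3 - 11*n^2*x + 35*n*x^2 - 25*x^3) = -n + 5*x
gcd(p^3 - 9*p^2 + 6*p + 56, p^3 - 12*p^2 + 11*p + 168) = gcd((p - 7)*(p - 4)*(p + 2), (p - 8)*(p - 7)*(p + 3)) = p - 7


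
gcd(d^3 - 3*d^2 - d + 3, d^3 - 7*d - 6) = d^2 - 2*d - 3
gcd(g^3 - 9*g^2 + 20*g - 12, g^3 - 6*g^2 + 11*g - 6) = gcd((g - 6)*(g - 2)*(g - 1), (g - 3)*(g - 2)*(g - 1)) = g^2 - 3*g + 2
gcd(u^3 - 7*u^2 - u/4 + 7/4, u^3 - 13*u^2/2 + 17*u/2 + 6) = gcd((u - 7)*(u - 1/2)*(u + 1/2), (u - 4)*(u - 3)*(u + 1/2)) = u + 1/2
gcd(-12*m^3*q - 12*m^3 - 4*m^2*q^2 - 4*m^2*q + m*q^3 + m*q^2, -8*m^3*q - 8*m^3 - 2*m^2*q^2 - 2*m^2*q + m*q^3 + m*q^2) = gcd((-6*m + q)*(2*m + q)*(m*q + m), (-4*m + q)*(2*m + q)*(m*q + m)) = 2*m^2*q + 2*m^2 + m*q^2 + m*q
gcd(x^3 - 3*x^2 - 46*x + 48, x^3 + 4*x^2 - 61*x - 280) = x - 8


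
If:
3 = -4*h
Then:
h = -3/4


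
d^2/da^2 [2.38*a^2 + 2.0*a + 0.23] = 4.76000000000000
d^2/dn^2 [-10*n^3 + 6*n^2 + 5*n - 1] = 12 - 60*n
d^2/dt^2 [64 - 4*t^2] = -8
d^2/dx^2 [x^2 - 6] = 2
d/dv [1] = 0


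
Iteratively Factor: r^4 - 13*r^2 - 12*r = (r + 1)*(r^3 - r^2 - 12*r) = (r + 1)*(r + 3)*(r^2 - 4*r) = (r - 4)*(r + 1)*(r + 3)*(r)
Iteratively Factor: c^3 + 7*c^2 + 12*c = (c + 3)*(c^2 + 4*c) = (c + 3)*(c + 4)*(c)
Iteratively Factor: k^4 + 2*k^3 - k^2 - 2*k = (k)*(k^3 + 2*k^2 - k - 2) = k*(k + 2)*(k^2 - 1) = k*(k + 1)*(k + 2)*(k - 1)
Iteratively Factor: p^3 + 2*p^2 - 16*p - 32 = (p + 4)*(p^2 - 2*p - 8) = (p - 4)*(p + 4)*(p + 2)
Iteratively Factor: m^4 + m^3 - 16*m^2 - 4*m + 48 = (m - 3)*(m^3 + 4*m^2 - 4*m - 16) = (m - 3)*(m + 2)*(m^2 + 2*m - 8) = (m - 3)*(m - 2)*(m + 2)*(m + 4)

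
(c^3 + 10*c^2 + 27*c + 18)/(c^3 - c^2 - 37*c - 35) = (c^2 + 9*c + 18)/(c^2 - 2*c - 35)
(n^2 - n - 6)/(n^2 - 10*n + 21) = (n + 2)/(n - 7)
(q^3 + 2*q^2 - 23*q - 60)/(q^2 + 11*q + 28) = (q^2 - 2*q - 15)/(q + 7)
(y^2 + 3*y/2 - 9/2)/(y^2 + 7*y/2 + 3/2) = (2*y - 3)/(2*y + 1)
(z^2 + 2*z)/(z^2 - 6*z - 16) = z/(z - 8)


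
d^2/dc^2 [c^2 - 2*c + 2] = 2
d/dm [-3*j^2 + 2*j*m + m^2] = 2*j + 2*m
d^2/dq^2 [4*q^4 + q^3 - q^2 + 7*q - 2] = 48*q^2 + 6*q - 2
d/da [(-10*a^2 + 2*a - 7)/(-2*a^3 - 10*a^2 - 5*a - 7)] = (-20*a^4 + 8*a^3 + 28*a^2 - 49)/(4*a^6 + 40*a^5 + 120*a^4 + 128*a^3 + 165*a^2 + 70*a + 49)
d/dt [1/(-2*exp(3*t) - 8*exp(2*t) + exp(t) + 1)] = (6*exp(2*t) + 16*exp(t) - 1)*exp(t)/(2*exp(3*t) + 8*exp(2*t) - exp(t) - 1)^2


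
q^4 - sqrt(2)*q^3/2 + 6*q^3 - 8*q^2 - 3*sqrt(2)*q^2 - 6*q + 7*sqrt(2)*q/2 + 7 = (q - 1)*(q + 7)*(q - sqrt(2))*(q + sqrt(2)/2)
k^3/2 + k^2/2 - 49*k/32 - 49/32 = (k/2 + 1/2)*(k - 7/4)*(k + 7/4)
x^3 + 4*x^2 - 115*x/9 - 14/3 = (x - 7/3)*(x + 1/3)*(x + 6)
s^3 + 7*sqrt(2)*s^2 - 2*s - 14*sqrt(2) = (s - sqrt(2))*(s + sqrt(2))*(s + 7*sqrt(2))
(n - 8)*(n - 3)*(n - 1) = n^3 - 12*n^2 + 35*n - 24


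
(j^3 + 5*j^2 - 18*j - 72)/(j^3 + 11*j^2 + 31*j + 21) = (j^2 + 2*j - 24)/(j^2 + 8*j + 7)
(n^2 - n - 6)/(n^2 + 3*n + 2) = (n - 3)/(n + 1)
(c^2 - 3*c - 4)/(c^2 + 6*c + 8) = (c^2 - 3*c - 4)/(c^2 + 6*c + 8)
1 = 1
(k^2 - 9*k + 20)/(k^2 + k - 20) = (k - 5)/(k + 5)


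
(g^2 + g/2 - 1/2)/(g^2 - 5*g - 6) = (g - 1/2)/(g - 6)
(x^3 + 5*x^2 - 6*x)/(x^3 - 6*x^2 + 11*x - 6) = x*(x + 6)/(x^2 - 5*x + 6)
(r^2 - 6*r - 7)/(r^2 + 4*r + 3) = (r - 7)/(r + 3)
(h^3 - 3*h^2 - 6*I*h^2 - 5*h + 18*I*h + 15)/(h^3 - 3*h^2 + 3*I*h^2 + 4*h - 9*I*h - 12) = (h - 5*I)/(h + 4*I)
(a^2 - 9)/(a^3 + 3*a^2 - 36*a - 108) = (a - 3)/(a^2 - 36)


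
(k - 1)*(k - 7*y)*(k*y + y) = k^3*y - 7*k^2*y^2 - k*y + 7*y^2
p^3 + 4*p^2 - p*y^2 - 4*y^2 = (p + 4)*(p - y)*(p + y)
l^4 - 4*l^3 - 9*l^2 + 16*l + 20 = (l - 5)*(l - 2)*(l + 1)*(l + 2)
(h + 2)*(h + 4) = h^2 + 6*h + 8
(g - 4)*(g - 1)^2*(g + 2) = g^4 - 4*g^3 - 3*g^2 + 14*g - 8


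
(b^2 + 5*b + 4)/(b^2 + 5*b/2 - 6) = 2*(b + 1)/(2*b - 3)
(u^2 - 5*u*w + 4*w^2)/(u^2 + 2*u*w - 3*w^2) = (u - 4*w)/(u + 3*w)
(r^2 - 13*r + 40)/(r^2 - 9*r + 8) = (r - 5)/(r - 1)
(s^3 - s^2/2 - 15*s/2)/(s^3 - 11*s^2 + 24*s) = (s + 5/2)/(s - 8)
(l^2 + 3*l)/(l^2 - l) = (l + 3)/(l - 1)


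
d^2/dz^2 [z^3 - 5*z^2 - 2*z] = 6*z - 10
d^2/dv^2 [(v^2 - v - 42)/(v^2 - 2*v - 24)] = 2*(v^3 - 54*v^2 + 180*v - 552)/(v^6 - 6*v^5 - 60*v^4 + 280*v^3 + 1440*v^2 - 3456*v - 13824)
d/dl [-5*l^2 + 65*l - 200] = 65 - 10*l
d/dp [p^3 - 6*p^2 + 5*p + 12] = 3*p^2 - 12*p + 5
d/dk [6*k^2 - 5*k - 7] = 12*k - 5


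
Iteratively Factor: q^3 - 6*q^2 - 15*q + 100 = (q - 5)*(q^2 - q - 20) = (q - 5)*(q + 4)*(q - 5)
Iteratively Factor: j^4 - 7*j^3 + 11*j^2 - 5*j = (j - 5)*(j^3 - 2*j^2 + j) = (j - 5)*(j - 1)*(j^2 - j) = j*(j - 5)*(j - 1)*(j - 1)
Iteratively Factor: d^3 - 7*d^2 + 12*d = (d)*(d^2 - 7*d + 12) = d*(d - 3)*(d - 4)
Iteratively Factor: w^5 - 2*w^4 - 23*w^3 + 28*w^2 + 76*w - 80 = (w - 1)*(w^4 - w^3 - 24*w^2 + 4*w + 80) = (w - 1)*(w + 2)*(w^3 - 3*w^2 - 18*w + 40) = (w - 5)*(w - 1)*(w + 2)*(w^2 + 2*w - 8) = (w - 5)*(w - 2)*(w - 1)*(w + 2)*(w + 4)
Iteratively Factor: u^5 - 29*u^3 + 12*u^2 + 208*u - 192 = (u - 1)*(u^4 + u^3 - 28*u^2 - 16*u + 192) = (u - 1)*(u + 4)*(u^3 - 3*u^2 - 16*u + 48) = (u - 1)*(u + 4)^2*(u^2 - 7*u + 12) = (u - 4)*(u - 1)*(u + 4)^2*(u - 3)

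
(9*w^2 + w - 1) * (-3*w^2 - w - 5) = -27*w^4 - 12*w^3 - 43*w^2 - 4*w + 5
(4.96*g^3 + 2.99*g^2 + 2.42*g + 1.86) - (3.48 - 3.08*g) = 4.96*g^3 + 2.99*g^2 + 5.5*g - 1.62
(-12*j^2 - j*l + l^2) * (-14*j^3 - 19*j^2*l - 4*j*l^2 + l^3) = 168*j^5 + 242*j^4*l + 53*j^3*l^2 - 27*j^2*l^3 - 5*j*l^4 + l^5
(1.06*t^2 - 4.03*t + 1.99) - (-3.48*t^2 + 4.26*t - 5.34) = 4.54*t^2 - 8.29*t + 7.33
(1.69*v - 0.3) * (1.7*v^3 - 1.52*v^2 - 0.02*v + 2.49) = 2.873*v^4 - 3.0788*v^3 + 0.4222*v^2 + 4.2141*v - 0.747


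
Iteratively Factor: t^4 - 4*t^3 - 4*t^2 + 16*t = (t - 4)*(t^3 - 4*t) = t*(t - 4)*(t^2 - 4) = t*(t - 4)*(t - 2)*(t + 2)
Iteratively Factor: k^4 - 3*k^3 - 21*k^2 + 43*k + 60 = (k - 5)*(k^3 + 2*k^2 - 11*k - 12) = (k - 5)*(k + 4)*(k^2 - 2*k - 3) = (k - 5)*(k + 1)*(k + 4)*(k - 3)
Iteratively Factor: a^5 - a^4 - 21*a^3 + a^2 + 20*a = (a + 4)*(a^4 - 5*a^3 - a^2 + 5*a) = (a - 1)*(a + 4)*(a^3 - 4*a^2 - 5*a) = (a - 5)*(a - 1)*(a + 4)*(a^2 + a) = (a - 5)*(a - 1)*(a + 1)*(a + 4)*(a)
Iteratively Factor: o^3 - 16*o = (o + 4)*(o^2 - 4*o) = (o - 4)*(o + 4)*(o)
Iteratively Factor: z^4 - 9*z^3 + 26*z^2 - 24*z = (z - 3)*(z^3 - 6*z^2 + 8*z) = z*(z - 3)*(z^2 - 6*z + 8) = z*(z - 3)*(z - 2)*(z - 4)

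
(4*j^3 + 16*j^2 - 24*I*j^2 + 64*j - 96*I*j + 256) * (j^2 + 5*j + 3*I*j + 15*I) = 4*j^5 + 36*j^4 - 12*I*j^4 + 216*j^3 - 108*I*j^3 + 1224*j^2 - 48*I*j^2 + 2720*j + 1728*I*j + 3840*I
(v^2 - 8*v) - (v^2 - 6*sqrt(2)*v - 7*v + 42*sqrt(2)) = -v + 6*sqrt(2)*v - 42*sqrt(2)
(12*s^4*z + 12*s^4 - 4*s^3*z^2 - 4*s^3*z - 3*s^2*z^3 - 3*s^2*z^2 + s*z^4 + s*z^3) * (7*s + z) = 84*s^5*z + 84*s^5 - 16*s^4*z^2 - 16*s^4*z - 25*s^3*z^3 - 25*s^3*z^2 + 4*s^2*z^4 + 4*s^2*z^3 + s*z^5 + s*z^4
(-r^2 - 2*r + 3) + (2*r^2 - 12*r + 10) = r^2 - 14*r + 13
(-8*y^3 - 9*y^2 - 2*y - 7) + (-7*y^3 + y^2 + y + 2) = -15*y^3 - 8*y^2 - y - 5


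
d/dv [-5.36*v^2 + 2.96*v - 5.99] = 2.96 - 10.72*v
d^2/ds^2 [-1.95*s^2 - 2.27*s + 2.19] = -3.90000000000000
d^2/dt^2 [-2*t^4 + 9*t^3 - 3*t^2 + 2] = -24*t^2 + 54*t - 6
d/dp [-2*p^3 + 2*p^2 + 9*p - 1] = -6*p^2 + 4*p + 9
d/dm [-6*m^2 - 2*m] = -12*m - 2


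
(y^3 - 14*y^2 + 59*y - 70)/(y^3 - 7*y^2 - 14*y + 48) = (y^2 - 12*y + 35)/(y^2 - 5*y - 24)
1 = 1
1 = 1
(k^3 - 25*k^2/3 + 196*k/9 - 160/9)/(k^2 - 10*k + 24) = (9*k^2 - 39*k + 40)/(9*(k - 6))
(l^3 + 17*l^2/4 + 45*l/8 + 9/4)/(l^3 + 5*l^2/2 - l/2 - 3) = (l + 3/4)/(l - 1)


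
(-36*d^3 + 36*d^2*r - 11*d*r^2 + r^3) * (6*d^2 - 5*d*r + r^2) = -216*d^5 + 396*d^4*r - 282*d^3*r^2 + 97*d^2*r^3 - 16*d*r^4 + r^5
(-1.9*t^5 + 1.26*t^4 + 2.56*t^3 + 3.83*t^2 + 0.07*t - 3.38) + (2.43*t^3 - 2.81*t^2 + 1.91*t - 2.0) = -1.9*t^5 + 1.26*t^4 + 4.99*t^3 + 1.02*t^2 + 1.98*t - 5.38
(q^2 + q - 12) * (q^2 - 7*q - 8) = q^4 - 6*q^3 - 27*q^2 + 76*q + 96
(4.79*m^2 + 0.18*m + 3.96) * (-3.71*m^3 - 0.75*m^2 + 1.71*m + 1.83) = -17.7709*m^5 - 4.2603*m^4 - 6.6357*m^3 + 6.1035*m^2 + 7.101*m + 7.2468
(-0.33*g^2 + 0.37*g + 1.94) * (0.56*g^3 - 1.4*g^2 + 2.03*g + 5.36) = -0.1848*g^5 + 0.6692*g^4 - 0.1015*g^3 - 3.7337*g^2 + 5.9214*g + 10.3984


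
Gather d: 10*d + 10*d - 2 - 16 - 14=20*d - 32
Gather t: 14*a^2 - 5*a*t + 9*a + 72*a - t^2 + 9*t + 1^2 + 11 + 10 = 14*a^2 + 81*a - t^2 + t*(9 - 5*a) + 22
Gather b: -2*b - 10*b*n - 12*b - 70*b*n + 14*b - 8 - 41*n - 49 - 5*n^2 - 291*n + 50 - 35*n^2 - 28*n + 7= -80*b*n - 40*n^2 - 360*n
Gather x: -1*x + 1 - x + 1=2 - 2*x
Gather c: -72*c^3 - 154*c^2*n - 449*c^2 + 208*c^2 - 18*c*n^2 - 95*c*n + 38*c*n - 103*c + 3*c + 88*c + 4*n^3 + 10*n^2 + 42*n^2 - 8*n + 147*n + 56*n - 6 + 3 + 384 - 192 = -72*c^3 + c^2*(-154*n - 241) + c*(-18*n^2 - 57*n - 12) + 4*n^3 + 52*n^2 + 195*n + 189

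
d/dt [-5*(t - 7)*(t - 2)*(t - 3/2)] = -15*t^2 + 105*t - 275/2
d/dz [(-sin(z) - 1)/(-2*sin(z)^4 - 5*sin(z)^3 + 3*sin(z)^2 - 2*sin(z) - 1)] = (-6*sin(z)^4 - 12*sin(z)^2 - 15*sin(z)/2 + 9*sin(3*z)/2 - 1)*cos(z)/(2*sin(z)^4 + 5*sin(z)^3 - 3*sin(z)^2 + 2*sin(z) + 1)^2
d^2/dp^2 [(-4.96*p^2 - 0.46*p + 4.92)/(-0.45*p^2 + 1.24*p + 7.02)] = (1.77635683940025e-15*p^4 + 5.72166*p^3 + 88.03404*p^2 + 25.191*p + 434.638608)/(0.091125*p^6 - 0.7533*p^5 - 2.18889*p^4 + 21.596336*p^3 + 34.146684*p^2 - 183.323088*p - 345.948408)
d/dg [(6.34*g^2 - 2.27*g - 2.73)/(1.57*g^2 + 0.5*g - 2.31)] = (6.7339*g^2 - 20.7186*g + 6.6087)/(2.4649*g^4 + 1.57*g^3 - 7.0034*g^2 - 2.31*g + 5.3361)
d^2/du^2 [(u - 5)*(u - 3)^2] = 6*u - 22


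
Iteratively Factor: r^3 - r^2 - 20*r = (r)*(r^2 - r - 20) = r*(r - 5)*(r + 4)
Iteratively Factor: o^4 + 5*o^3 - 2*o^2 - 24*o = (o + 3)*(o^3 + 2*o^2 - 8*o) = o*(o + 3)*(o^2 + 2*o - 8) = o*(o + 3)*(o + 4)*(o - 2)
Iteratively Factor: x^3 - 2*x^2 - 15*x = (x - 5)*(x^2 + 3*x) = (x - 5)*(x + 3)*(x)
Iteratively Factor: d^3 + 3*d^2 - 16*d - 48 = (d + 3)*(d^2 - 16) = (d + 3)*(d + 4)*(d - 4)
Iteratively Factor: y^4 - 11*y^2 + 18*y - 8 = (y - 2)*(y^3 + 2*y^2 - 7*y + 4) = (y - 2)*(y + 4)*(y^2 - 2*y + 1) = (y - 2)*(y - 1)*(y + 4)*(y - 1)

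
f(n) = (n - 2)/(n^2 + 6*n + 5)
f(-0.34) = -0.76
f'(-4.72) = -22.27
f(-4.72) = 6.45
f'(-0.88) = 51.98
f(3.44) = 0.04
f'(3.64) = 0.01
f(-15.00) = -0.12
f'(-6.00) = -1.72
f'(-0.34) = 1.64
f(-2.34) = 1.22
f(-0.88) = -5.83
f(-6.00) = -1.60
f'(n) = (-2*n - 6)*(n - 2)/(n^2 + 6*n + 5)^2 + 1/(n^2 + 6*n + 5)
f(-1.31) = 2.89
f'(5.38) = 0.00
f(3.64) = 0.04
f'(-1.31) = 7.68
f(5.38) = 0.05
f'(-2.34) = 0.17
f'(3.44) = 0.01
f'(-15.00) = -0.01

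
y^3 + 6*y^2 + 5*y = y*(y + 1)*(y + 5)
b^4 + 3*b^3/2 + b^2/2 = b^2*(b + 1/2)*(b + 1)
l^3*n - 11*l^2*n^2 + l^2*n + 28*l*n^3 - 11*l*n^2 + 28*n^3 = (l - 7*n)*(l - 4*n)*(l*n + n)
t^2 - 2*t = t*(t - 2)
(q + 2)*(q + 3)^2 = q^3 + 8*q^2 + 21*q + 18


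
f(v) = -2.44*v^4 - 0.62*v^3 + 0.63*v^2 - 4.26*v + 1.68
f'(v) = -9.76*v^3 - 1.86*v^2 + 1.26*v - 4.26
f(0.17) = 0.97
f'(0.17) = -4.15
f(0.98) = -4.72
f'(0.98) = -14.00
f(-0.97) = 4.81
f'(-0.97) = 1.68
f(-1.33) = 2.28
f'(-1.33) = 13.74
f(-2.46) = -64.16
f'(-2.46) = 126.68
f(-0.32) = 3.10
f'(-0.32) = -4.53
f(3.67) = -478.76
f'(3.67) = -507.13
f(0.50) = -0.52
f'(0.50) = -5.32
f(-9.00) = -15465.81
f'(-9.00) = 6948.78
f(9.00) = -16446.45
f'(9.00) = -7258.62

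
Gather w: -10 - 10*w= -10*w - 10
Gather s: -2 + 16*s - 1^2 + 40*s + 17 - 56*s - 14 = 0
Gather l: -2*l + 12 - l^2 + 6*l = -l^2 + 4*l + 12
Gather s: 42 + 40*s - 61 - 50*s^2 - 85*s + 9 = -50*s^2 - 45*s - 10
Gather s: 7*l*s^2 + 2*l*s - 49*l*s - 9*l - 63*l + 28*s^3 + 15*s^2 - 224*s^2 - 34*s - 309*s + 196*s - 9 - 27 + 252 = -72*l + 28*s^3 + s^2*(7*l - 209) + s*(-47*l - 147) + 216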